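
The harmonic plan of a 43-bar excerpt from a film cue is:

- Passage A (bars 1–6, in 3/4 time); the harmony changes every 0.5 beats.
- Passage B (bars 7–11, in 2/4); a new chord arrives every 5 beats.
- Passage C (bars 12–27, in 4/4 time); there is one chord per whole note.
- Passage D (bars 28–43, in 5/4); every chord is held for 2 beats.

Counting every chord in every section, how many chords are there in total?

94 chords

A: 6·3 = 18 beats, 18/0.5 = 36 chords.
B: 5·2 = 10 beats, 10/5 = 2 chords.
C: 16·4 = 64 beats, 64/4 = 16 chords.
D: 16·5 = 80 beats, 80/2 = 40 chords.
Total: 36 + 2 + 16 + 40 = 94.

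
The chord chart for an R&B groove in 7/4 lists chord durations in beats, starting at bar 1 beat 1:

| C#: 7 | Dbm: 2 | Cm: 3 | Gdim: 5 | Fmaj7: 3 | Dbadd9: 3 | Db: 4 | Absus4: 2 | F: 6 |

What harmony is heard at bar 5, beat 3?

F

Beat 3 of bar 5 is beat (5−1)×7 + 3 = 31 overall.
Running totals: C# ends at 7, Dbm ends at 9, Cm ends at 12, Gdim ends at 17, Fmaj7 ends at 20, Dbadd9 ends at 23, Db ends at 27, Absus4 ends at 29, F ends at 35.
Beat 31 falls within F.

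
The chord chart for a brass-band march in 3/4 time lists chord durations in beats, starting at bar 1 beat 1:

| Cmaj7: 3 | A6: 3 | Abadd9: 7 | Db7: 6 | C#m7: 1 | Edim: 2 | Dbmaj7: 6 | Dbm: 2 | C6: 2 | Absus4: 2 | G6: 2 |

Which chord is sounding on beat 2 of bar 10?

Beat 2 of bar 10 is beat (10−1)×3 + 2 = 29 overall.
Running totals: Cmaj7 ends at 3, A6 ends at 6, Abadd9 ends at 13, Db7 ends at 19, C#m7 ends at 20, Edim ends at 22, Dbmaj7 ends at 28, Dbm ends at 30.
Beat 29 falls within Dbm.

Dbm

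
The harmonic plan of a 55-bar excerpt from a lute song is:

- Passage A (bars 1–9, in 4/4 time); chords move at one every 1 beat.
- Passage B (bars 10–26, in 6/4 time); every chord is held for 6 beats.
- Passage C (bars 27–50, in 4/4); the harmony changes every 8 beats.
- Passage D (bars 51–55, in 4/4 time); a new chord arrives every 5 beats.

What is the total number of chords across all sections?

69 chords

A: 9·4 = 36 beats, 36/1 = 36 chords.
B: 17·6 = 102 beats, 102/6 = 17 chords.
C: 24·4 = 96 beats, 96/8 = 12 chords.
D: 5·4 = 20 beats, 20/5 = 4 chords.
Total: 36 + 17 + 12 + 4 = 69.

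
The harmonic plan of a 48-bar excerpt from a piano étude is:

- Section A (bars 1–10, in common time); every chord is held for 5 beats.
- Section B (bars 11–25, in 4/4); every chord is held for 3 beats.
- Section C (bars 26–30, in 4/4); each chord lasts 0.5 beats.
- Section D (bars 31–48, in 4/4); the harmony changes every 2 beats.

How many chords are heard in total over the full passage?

104 chords

A: 10·4 = 40 beats, 40/5 = 8 chords.
B: 15·4 = 60 beats, 60/3 = 20 chords.
C: 5·4 = 20 beats, 20/0.5 = 40 chords.
D: 18·4 = 72 beats, 72/2 = 36 chords.
Total: 8 + 20 + 40 + 36 = 104.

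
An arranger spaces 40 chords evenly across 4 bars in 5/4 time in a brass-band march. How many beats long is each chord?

4 bars × 5 beats/bar = 20 beats total.
20 beats ÷ 40 chords = 0.5 beats per chord.
(That is an eighth note.)

0.5 beats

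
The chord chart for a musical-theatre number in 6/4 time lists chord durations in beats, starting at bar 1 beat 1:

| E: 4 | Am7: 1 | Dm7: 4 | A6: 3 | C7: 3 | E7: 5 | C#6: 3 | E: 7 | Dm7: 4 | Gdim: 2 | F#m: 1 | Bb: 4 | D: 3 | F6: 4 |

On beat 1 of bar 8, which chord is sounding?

Beat 1 of bar 8 is beat (8−1)×6 + 1 = 43 overall.
Running totals: E ends at 4, Am7 ends at 5, Dm7 ends at 9, A6 ends at 12, C7 ends at 15, E7 ends at 20, C#6 ends at 23, E ends at 30, Dm7 ends at 34, Gdim ends at 36, F#m ends at 37, Bb ends at 41, D ends at 44.
Beat 43 falls within D.

D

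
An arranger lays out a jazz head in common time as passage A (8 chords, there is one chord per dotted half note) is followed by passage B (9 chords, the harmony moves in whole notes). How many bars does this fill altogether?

A: 8 × 3 = 24 beats = 6 bars.
B: 9 × 4 = 36 beats = 9 bars.
Total: 6 + 9 = 15 bars.

15 bars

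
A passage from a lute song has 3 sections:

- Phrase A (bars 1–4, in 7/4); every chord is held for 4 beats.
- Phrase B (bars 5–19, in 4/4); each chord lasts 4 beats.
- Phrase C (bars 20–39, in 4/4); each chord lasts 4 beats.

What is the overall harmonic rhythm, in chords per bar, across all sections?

14/13 chords per bar

A: 4 bars of 7 beats is 28 beats; at 4 beats each that's 7 chords.
B: 15 bars of 4 beats is 60 beats; at 4 beats each that's 15 chords.
C: 20 bars of 4 beats is 80 beats; at 4 beats each that's 20 chords.
Overall: 42 chords over 39 bars → 42/39 = 14/13 chords per bar.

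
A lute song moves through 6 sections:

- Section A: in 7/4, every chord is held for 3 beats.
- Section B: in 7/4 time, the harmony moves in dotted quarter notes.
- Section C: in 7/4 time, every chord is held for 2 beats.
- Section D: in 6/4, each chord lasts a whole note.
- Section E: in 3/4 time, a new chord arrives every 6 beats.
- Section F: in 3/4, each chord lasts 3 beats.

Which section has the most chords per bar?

A: each chord is 3 beats in 7/4, so 7/3 per bar.
B: each chord is 1.5 beats in 7/4, so 14/3 per bar.
C: each chord is 2 beats in 7/4, so 3.5 per bar.
D: each chord is 4 beats in 6/4, so 1.5 per bar.
E: each chord is 6 beats in 3/4, so 0.5 per bar.
F: each chord is 3 beats in 3/4, so 1 per bar.
Fastest is B at 14/3 chords/bar.

Section B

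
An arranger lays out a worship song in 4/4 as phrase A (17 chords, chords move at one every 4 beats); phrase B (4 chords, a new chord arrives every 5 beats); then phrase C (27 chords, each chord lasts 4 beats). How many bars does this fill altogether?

49 bars

A: 17 × 4 = 68 beats = 17 bars.
B: 4 × 5 = 20 beats = 5 bars.
C: 27 × 4 = 108 beats = 27 bars.
Total: 17 + 5 + 27 = 49 bars.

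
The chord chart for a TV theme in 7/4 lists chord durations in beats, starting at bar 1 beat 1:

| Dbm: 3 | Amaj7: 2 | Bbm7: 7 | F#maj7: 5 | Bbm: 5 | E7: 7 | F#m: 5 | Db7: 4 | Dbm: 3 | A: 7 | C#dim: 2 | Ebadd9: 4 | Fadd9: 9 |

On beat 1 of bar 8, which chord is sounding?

C#dim

Beat 1 of bar 8 is beat (8−1)×7 + 1 = 50 overall.
Running totals: Dbm ends at 3, Amaj7 ends at 5, Bbm7 ends at 12, F#maj7 ends at 17, Bbm ends at 22, E7 ends at 29, F#m ends at 34, Db7 ends at 38, Dbm ends at 41, A ends at 48, C#dim ends at 50.
Beat 50 falls within C#dim.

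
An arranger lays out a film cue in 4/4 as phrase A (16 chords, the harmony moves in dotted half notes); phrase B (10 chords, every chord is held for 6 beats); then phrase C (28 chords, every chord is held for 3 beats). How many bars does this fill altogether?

48 bars

A: 16 × 3 = 48 beats = 12 bars.
B: 10 × 6 = 60 beats = 15 bars.
C: 28 × 3 = 84 beats = 21 bars.
Total: 12 + 15 + 21 = 48 bars.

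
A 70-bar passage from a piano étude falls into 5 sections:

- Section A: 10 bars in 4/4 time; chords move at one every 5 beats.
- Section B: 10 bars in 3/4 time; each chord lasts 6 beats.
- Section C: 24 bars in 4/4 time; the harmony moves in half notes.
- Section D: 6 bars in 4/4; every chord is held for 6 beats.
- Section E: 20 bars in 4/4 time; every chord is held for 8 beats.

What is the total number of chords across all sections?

A: 10 bars × 4 beats = 40 beats; 5 beats/chord → 8 chords.
B: 10 bars × 3 beats = 30 beats; 6 beats/chord → 5 chords.
C: 24 bars × 4 beats = 96 beats; 2 beats/chord → 48 chords.
D: 6 bars × 4 beats = 24 beats; 6 beats/chord → 4 chords.
E: 20 bars × 4 beats = 80 beats; 8 beats/chord → 10 chords.
Total: 8 + 5 + 48 + 4 + 10 = 75.

75 chords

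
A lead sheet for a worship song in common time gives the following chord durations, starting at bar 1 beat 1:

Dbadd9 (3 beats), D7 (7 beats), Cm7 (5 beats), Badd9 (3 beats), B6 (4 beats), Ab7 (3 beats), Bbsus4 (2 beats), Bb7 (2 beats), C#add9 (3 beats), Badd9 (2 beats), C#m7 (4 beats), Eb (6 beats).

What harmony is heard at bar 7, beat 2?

Bbsus4

Beat 2 of bar 7 is beat (7−1)×4 + 2 = 26 overall.
Running totals: Dbadd9 ends at 3, D7 ends at 10, Cm7 ends at 15, Badd9 ends at 18, B6 ends at 22, Ab7 ends at 25, Bbsus4 ends at 27.
Beat 26 falls within Bbsus4.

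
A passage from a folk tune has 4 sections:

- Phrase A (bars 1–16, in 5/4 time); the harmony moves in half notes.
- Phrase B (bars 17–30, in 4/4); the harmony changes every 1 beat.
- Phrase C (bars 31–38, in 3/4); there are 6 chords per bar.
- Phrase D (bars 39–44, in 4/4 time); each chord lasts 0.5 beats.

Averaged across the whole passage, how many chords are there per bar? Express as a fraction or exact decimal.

48/11 chords per bar

A: 16 × 5 = 80 beats ÷ 2 = 40 chords.
B: 14 × 4 = 56 beats ÷ 1 = 56 chords.
C: 8 × 3 = 24 beats ÷ 0.5 = 48 chords.
D: 6 × 4 = 24 beats ÷ 0.5 = 48 chords.
Overall: 192 chords over 44 bars → 192/44 = 48/11 chords per bar.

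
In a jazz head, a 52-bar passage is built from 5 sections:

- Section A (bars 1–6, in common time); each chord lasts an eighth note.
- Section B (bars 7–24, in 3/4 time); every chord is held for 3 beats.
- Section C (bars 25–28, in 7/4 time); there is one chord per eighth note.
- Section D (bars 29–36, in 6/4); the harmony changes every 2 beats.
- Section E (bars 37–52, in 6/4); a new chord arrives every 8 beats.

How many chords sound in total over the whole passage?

A: 6 bars × 4 beats = 24 beats; 0.5 beats/chord → 48 chords.
B: 18 bars × 3 beats = 54 beats; 3 beats/chord → 18 chords.
C: 4 bars × 7 beats = 28 beats; 0.5 beats/chord → 56 chords.
D: 8 bars × 6 beats = 48 beats; 2 beats/chord → 24 chords.
E: 16 bars × 6 beats = 96 beats; 8 beats/chord → 12 chords.
Total: 48 + 18 + 56 + 24 + 12 = 158.

158 chords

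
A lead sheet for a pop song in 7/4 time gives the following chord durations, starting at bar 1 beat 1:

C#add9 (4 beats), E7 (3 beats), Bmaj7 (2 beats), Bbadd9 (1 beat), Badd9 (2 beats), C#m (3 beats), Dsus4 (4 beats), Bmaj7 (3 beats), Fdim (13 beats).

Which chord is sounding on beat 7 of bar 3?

Bmaj7

Beat 7 of bar 3 is beat (3−1)×7 + 7 = 21 overall.
Running totals: C#add9 ends at 4, E7 ends at 7, Bmaj7 ends at 9, Bbadd9 ends at 10, Badd9 ends at 12, C#m ends at 15, Dsus4 ends at 19, Bmaj7 ends at 22.
Beat 21 falls within Bmaj7.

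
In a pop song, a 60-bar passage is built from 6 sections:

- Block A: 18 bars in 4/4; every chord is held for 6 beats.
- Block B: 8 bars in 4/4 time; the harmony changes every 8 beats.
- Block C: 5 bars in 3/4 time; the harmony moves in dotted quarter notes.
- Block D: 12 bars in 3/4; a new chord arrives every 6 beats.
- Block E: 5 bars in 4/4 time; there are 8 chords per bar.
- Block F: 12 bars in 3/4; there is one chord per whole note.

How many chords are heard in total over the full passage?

A has 72 beats and chords last 6 each, so 12 chords.
B has 32 beats and chords last 8 each, so 4 chords.
C has 15 beats and chords last 1.5 each, so 10 chords.
D has 36 beats and chords last 6 each, so 6 chords.
E has 20 beats and chords last 0.5 each, so 40 chords.
F has 36 beats and chords last 4 each, so 9 chords.
Total: 12 + 4 + 10 + 6 + 40 + 9 = 81.

81 chords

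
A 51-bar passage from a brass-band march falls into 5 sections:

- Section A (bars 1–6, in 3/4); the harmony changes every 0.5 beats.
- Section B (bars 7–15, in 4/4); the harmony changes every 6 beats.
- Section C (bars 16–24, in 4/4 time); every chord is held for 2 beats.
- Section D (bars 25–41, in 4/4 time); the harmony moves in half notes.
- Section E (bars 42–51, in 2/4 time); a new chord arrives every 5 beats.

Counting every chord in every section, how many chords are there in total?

98 chords

A: 6 bars × 3 beats = 18 beats; 0.5 beats/chord → 36 chords.
B: 9 bars × 4 beats = 36 beats; 6 beats/chord → 6 chords.
C: 9 bars × 4 beats = 36 beats; 2 beats/chord → 18 chords.
D: 17 bars × 4 beats = 68 beats; 2 beats/chord → 34 chords.
E: 10 bars × 2 beats = 20 beats; 5 beats/chord → 4 chords.
Total: 36 + 6 + 18 + 34 + 4 = 98.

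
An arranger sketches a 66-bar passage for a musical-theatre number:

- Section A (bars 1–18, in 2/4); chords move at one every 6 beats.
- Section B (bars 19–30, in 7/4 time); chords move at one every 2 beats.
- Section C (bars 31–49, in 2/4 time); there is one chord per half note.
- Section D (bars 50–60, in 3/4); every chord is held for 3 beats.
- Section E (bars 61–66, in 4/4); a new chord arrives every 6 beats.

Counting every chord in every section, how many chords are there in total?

A has 36 beats and chords last 6 each, so 6 chords.
B has 84 beats and chords last 2 each, so 42 chords.
C has 38 beats and chords last 2 each, so 19 chords.
D has 33 beats and chords last 3 each, so 11 chords.
E has 24 beats and chords last 6 each, so 4 chords.
Total: 6 + 42 + 19 + 11 + 4 = 82.

82 chords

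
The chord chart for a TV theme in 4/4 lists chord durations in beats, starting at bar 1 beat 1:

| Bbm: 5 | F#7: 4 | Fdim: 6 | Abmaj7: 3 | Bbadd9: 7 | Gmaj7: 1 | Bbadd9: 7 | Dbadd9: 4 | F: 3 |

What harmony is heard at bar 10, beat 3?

Beat 3 of bar 10 is beat (10−1)×4 + 3 = 39 overall.
Running totals: Bbm ends at 5, F#7 ends at 9, Fdim ends at 15, Abmaj7 ends at 18, Bbadd9 ends at 25, Gmaj7 ends at 26, Bbadd9 ends at 33, Dbadd9 ends at 37, F ends at 40.
Beat 39 falls within F.

F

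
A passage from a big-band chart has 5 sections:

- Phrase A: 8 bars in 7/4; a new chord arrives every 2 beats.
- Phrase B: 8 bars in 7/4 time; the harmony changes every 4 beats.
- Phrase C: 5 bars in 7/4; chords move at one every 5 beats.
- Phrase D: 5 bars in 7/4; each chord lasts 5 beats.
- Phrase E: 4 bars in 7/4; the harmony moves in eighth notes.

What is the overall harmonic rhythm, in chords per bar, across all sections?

A: 8 × 7 = 56 beats ÷ 2 = 28 chords.
B: 8 × 7 = 56 beats ÷ 4 = 14 chords.
C: 5 × 7 = 35 beats ÷ 5 = 7 chords.
D: 5 × 7 = 35 beats ÷ 5 = 7 chords.
E: 4 × 7 = 28 beats ÷ 0.5 = 56 chords.
Overall: 112 chords over 30 bars → 112/30 = 56/15 chords per bar.

56/15 chords per bar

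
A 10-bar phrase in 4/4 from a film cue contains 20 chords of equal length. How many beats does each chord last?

10 bars × 4 beats/bar = 40 beats total.
40 beats ÷ 20 chords = 2 beats per chord.
(That is a half note.)

2 beats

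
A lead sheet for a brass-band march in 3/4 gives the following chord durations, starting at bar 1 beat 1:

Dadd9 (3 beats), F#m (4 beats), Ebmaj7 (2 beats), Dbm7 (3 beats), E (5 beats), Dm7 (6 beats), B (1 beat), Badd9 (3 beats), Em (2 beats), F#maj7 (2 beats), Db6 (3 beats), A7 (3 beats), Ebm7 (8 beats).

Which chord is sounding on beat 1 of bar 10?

Em

Beat 1 of bar 10 is beat (10−1)×3 + 1 = 28 overall.
Running totals: Dadd9 ends at 3, F#m ends at 7, Ebmaj7 ends at 9, Dbm7 ends at 12, E ends at 17, Dm7 ends at 23, B ends at 24, Badd9 ends at 27, Em ends at 29.
Beat 28 falls within Em.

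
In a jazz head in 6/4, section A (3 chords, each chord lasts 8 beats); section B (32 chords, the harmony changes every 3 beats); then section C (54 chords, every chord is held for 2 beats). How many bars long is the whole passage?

A: 3 × 8 = 24 beats = 4 bars.
B: 32 × 3 = 96 beats = 16 bars.
C: 54 × 2 = 108 beats = 18 bars.
Total: 4 + 16 + 18 = 38 bars.

38 bars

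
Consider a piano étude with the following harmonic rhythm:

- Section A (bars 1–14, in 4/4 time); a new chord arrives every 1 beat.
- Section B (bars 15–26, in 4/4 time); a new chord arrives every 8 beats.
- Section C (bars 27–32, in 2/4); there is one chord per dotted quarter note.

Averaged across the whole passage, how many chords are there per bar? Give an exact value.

A: 14 × 4 = 56 beats ÷ 1 = 56 chords.
B: 12 × 4 = 48 beats ÷ 8 = 6 chords.
C: 6 × 2 = 12 beats ÷ 1.5 = 8 chords.
Overall: 70 chords over 32 bars → 70/32 = 35/16 chords per bar.

35/16 chords per bar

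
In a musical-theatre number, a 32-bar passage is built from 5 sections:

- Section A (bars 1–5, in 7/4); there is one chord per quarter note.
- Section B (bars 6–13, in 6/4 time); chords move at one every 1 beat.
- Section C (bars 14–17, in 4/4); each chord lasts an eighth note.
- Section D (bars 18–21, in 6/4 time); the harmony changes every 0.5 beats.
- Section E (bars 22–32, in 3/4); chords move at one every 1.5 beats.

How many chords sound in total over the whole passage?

A: 5·7 = 35 beats, 35/1 = 35 chords.
B: 8·6 = 48 beats, 48/1 = 48 chords.
C: 4·4 = 16 beats, 16/0.5 = 32 chords.
D: 4·6 = 24 beats, 24/0.5 = 48 chords.
E: 11·3 = 33 beats, 33/1.5 = 22 chords.
Total: 35 + 48 + 32 + 48 + 22 = 185.

185 chords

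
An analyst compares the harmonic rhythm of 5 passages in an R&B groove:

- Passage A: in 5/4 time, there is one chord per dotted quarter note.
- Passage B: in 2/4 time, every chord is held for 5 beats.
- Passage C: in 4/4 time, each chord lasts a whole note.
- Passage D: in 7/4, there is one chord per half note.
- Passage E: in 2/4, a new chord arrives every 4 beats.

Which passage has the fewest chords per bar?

Passage B

A: 5 beats/bar ÷ 1.5 beats/chord = 10/3 chords/bar.
B: 2 beats/bar ÷ 5 beats/chord = 0.4 chords/bar.
C: 4 beats/bar ÷ 4 beats/chord = 1 chord/bar.
D: 7 beats/bar ÷ 2 beats/chord = 3.5 chords/bar.
E: 2 beats/bar ÷ 4 beats/chord = 0.5 chords/bar.
Slowest is B at 0.4 chords/bar.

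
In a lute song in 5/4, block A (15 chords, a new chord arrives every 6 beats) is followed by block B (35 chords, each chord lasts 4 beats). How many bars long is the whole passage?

46 bars

A: 15 × 6 = 90 beats = 18 bars.
B: 35 × 4 = 140 beats = 28 bars.
Total: 18 + 28 = 46 bars.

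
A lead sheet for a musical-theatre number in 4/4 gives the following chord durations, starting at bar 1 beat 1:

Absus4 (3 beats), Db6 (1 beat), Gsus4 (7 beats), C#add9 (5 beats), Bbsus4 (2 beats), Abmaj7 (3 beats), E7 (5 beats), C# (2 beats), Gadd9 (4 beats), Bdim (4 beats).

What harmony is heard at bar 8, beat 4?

Gadd9

Beat 4 of bar 8 is beat (8−1)×4 + 4 = 32 overall.
Running totals: Absus4 ends at 3, Db6 ends at 4, Gsus4 ends at 11, C#add9 ends at 16, Bbsus4 ends at 18, Abmaj7 ends at 21, E7 ends at 26, C# ends at 28, Gadd9 ends at 32.
Beat 32 falls within Gadd9.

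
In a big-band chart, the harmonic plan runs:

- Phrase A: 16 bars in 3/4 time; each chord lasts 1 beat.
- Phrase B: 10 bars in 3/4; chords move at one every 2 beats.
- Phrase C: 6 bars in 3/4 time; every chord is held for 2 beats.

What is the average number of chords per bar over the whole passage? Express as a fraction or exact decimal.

A: 16 × 3 = 48 beats ÷ 1 = 48 chords.
B: 10 × 3 = 30 beats ÷ 2 = 15 chords.
C: 6 × 3 = 18 beats ÷ 2 = 9 chords.
Overall: 72 chords over 32 bars → 72/32 = 2.25 chords per bar.

2.25 chords per bar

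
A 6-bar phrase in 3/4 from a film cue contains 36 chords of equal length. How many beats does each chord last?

0.5 beats

6 bars × 3 beats/bar = 18 beats total.
18 beats ÷ 36 chords = 0.5 beats per chord.
(That is an eighth note.)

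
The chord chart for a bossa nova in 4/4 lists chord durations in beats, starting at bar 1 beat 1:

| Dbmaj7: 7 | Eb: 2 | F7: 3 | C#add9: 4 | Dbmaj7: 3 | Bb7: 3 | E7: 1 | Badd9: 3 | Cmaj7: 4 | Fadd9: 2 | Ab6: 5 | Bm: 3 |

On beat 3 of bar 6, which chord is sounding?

Beat 3 of bar 6 is beat (6−1)×4 + 3 = 23 overall.
Running totals: Dbmaj7 ends at 7, Eb ends at 9, F7 ends at 12, C#add9 ends at 16, Dbmaj7 ends at 19, Bb7 ends at 22, E7 ends at 23.
Beat 23 falls within E7.

E7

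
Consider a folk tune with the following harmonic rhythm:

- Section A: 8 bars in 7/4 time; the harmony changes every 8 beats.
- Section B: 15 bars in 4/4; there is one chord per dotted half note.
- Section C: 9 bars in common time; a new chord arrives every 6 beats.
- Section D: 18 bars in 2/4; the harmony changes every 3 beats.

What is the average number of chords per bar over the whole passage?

A: 8 bars of 7 beats is 56 beats; at 8 beats each that's 7 chords.
B: 15 bars of 4 beats is 60 beats; at 3 beats each that's 20 chords.
C: 9 bars of 4 beats is 36 beats; at 6 beats each that's 6 chords.
D: 18 bars of 2 beats is 36 beats; at 3 beats each that's 12 chords.
Overall: 45 chords over 50 bars → 45/50 = 0.9 chords per bar.

0.9 chords per bar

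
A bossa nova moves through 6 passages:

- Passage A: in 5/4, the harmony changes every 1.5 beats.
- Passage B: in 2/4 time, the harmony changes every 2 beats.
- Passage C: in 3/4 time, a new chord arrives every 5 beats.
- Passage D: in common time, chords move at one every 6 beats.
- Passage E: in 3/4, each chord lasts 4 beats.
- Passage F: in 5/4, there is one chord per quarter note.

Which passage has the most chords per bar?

Passage F

A: 5/1.5 = 10/3 chords/bar.
B: 2/2 = 1 chord/bar.
C: 3/5 = 0.6 chords/bar.
D: 4/6 = 2/3 chords/bar.
E: 3/4 = 0.75 chords/bar.
F: 5/1 = 5 chords/bar.
Fastest is F at 5 chords/bar.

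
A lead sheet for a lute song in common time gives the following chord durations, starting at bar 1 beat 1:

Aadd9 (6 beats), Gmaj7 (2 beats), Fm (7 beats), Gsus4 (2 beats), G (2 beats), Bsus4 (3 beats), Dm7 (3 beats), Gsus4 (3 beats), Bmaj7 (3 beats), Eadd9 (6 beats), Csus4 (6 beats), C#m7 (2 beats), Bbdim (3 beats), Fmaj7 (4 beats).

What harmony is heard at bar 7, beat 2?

Beat 2 of bar 7 is beat (7−1)×4 + 2 = 26 overall.
Running totals: Aadd9 ends at 6, Gmaj7 ends at 8, Fm ends at 15, Gsus4 ends at 17, G ends at 19, Bsus4 ends at 22, Dm7 ends at 25, Gsus4 ends at 28.
Beat 26 falls within Gsus4.

Gsus4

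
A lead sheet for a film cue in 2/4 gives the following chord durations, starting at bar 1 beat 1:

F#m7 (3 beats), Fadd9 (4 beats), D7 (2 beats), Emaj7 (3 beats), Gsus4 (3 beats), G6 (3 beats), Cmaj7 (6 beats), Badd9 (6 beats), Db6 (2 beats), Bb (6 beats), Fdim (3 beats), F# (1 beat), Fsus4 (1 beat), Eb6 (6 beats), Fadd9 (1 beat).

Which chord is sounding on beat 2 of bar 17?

Beat 2 of bar 17 is beat (17−1)×2 + 2 = 34 overall.
Running totals: F#m7 ends at 3, Fadd9 ends at 7, D7 ends at 9, Emaj7 ends at 12, Gsus4 ends at 15, G6 ends at 18, Cmaj7 ends at 24, Badd9 ends at 30, Db6 ends at 32, Bb ends at 38.
Beat 34 falls within Bb.

Bb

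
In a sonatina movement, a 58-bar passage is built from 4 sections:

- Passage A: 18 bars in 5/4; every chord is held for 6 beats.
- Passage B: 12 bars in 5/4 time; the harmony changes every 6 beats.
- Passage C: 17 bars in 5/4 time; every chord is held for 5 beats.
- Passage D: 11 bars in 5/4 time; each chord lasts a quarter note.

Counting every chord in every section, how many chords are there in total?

97 chords

A: 18 bars × 5 beats = 90 beats; 6 beats/chord → 15 chords.
B: 12 bars × 5 beats = 60 beats; 6 beats/chord → 10 chords.
C: 17 bars × 5 beats = 85 beats; 5 beats/chord → 17 chords.
D: 11 bars × 5 beats = 55 beats; 1 beat/chord → 55 chords.
Total: 15 + 10 + 17 + 55 = 97.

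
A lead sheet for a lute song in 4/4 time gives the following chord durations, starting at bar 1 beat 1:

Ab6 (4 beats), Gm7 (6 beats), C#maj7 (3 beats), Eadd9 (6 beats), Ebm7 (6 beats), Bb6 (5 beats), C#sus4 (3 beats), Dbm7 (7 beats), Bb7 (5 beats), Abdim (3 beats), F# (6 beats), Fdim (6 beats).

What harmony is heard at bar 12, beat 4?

Abdim

Beat 4 of bar 12 is beat (12−1)×4 + 4 = 48 overall.
Running totals: Ab6 ends at 4, Gm7 ends at 10, C#maj7 ends at 13, Eadd9 ends at 19, Ebm7 ends at 25, Bb6 ends at 30, C#sus4 ends at 33, Dbm7 ends at 40, Bb7 ends at 45, Abdim ends at 48.
Beat 48 falls within Abdim.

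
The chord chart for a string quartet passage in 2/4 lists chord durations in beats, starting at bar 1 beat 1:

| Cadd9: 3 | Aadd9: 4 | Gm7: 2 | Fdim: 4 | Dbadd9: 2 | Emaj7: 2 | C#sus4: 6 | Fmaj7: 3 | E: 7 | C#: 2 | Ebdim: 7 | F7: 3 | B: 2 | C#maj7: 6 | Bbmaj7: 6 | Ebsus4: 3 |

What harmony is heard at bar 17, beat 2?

Beat 2 of bar 17 is beat (17−1)×2 + 2 = 34 overall.
Running totals: Cadd9 ends at 3, Aadd9 ends at 7, Gm7 ends at 9, Fdim ends at 13, Dbadd9 ends at 15, Emaj7 ends at 17, C#sus4 ends at 23, Fmaj7 ends at 26, E ends at 33, C# ends at 35.
Beat 34 falls within C#.

C#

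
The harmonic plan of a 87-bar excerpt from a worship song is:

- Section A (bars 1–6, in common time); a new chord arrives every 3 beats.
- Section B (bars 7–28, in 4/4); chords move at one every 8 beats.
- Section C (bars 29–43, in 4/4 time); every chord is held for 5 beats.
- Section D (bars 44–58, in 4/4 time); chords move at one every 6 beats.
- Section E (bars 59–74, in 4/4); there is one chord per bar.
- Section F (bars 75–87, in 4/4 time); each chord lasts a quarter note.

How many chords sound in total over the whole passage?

A has 24 beats and chords last 3 each, so 8 chords.
B has 88 beats and chords last 8 each, so 11 chords.
C has 60 beats and chords last 5 each, so 12 chords.
D has 60 beats and chords last 6 each, so 10 chords.
E has 64 beats and chords last 4 each, so 16 chords.
F has 52 beats and chords last 1 each, so 52 chords.
Total: 8 + 11 + 12 + 10 + 16 + 52 = 109.

109 chords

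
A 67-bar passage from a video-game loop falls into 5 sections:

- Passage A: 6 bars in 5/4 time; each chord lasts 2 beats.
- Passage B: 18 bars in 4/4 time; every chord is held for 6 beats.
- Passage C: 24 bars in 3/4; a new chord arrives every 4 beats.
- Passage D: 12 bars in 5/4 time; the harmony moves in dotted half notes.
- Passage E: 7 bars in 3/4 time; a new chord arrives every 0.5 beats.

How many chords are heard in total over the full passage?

A has 30 beats and chords last 2 each, so 15 chords.
B has 72 beats and chords last 6 each, so 12 chords.
C has 72 beats and chords last 4 each, so 18 chords.
D has 60 beats and chords last 3 each, so 20 chords.
E has 21 beats and chords last 0.5 each, so 42 chords.
Total: 15 + 12 + 18 + 20 + 42 = 107.

107 chords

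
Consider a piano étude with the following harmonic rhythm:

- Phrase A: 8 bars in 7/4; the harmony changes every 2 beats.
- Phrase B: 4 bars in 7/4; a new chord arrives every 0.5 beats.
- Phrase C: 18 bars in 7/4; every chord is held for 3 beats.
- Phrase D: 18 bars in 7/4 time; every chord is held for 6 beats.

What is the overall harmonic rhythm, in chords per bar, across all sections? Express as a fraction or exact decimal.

49/16 chords per bar

A: 8 bars of 7 beats is 56 beats; at 2 beats each that's 28 chords.
B: 4 bars of 7 beats is 28 beats; at 0.5 beats each that's 56 chords.
C: 18 bars of 7 beats is 126 beats; at 3 beats each that's 42 chords.
D: 18 bars of 7 beats is 126 beats; at 6 beats each that's 21 chords.
Overall: 147 chords over 48 bars → 147/48 = 49/16 chords per bar.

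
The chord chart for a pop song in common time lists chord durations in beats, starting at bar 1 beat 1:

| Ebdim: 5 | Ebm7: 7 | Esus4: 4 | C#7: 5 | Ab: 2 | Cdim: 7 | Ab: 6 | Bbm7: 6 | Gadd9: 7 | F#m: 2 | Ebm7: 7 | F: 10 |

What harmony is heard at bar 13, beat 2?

F#m

Beat 2 of bar 13 is beat (13−1)×4 + 2 = 50 overall.
Running totals: Ebdim ends at 5, Ebm7 ends at 12, Esus4 ends at 16, C#7 ends at 21, Ab ends at 23, Cdim ends at 30, Ab ends at 36, Bbm7 ends at 42, Gadd9 ends at 49, F#m ends at 51.
Beat 50 falls within F#m.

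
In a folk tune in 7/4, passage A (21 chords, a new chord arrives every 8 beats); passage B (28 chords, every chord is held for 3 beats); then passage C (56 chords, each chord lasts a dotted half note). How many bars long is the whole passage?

A: 21 × 8 = 168 beats = 24 bars.
B: 28 × 3 = 84 beats = 12 bars.
C: 56 × 3 = 168 beats = 24 bars.
Total: 24 + 12 + 24 = 60 bars.

60 bars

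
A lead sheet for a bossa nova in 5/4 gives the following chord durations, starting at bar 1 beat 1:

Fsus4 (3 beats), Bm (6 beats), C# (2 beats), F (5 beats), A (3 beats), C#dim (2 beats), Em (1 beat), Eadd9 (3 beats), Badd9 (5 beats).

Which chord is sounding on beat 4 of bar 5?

Beat 4 of bar 5 is beat (5−1)×5 + 4 = 24 overall.
Running totals: Fsus4 ends at 3, Bm ends at 9, C# ends at 11, F ends at 16, A ends at 19, C#dim ends at 21, Em ends at 22, Eadd9 ends at 25.
Beat 24 falls within Eadd9.

Eadd9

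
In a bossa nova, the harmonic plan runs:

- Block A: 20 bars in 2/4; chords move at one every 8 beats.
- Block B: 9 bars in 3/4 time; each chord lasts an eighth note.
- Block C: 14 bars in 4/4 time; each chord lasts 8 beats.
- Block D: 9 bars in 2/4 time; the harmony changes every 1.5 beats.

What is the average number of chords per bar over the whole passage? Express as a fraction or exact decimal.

1.5 chords per bar

A: 20 bars of 2 beats is 40 beats; at 8 beats each that's 5 chords.
B: 9 bars of 3 beats is 27 beats; at 0.5 beats each that's 54 chords.
C: 14 bars of 4 beats is 56 beats; at 8 beats each that's 7 chords.
D: 9 bars of 2 beats is 18 beats; at 1.5 beats each that's 12 chords.
Overall: 78 chords over 52 bars → 78/52 = 1.5 chords per bar.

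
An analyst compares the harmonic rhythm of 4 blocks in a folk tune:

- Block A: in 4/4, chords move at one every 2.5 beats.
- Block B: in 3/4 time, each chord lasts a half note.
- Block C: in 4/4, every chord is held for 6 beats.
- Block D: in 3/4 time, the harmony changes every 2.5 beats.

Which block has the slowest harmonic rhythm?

A: each chord is 2.5 beats in 4/4, so 1.6 per bar.
B: each chord is 2 beats in 3/4, so 1.5 per bar.
C: each chord is 6 beats in 4/4, so 2/3 per bar.
D: each chord is 2.5 beats in 3/4, so 1.2 per bar.
Slowest is C at 2/3 chords/bar.

Block C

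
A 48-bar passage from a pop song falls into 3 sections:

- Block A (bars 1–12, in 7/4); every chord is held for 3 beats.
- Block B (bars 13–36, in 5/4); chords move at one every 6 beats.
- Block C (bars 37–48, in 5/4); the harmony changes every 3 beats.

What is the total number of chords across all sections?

68 chords

A has 84 beats and chords last 3 each, so 28 chords.
B has 120 beats and chords last 6 each, so 20 chords.
C has 60 beats and chords last 3 each, so 20 chords.
Total: 28 + 20 + 20 = 68.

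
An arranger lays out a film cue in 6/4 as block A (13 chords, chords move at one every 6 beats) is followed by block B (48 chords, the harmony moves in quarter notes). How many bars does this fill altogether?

21 bars

A: 13 × 6 = 78 beats = 13 bars.
B: 48 × 1 = 48 beats = 8 bars.
Total: 13 + 8 = 21 bars.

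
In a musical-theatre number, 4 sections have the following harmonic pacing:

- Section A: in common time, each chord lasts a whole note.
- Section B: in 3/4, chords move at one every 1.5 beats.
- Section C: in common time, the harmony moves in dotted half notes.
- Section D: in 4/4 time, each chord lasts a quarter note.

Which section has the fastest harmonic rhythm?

Section D

A: each chord is 4 beats in 4/4, so 1 per bar.
B: each chord is 1.5 beats in 3/4, so 2 per bar.
C: each chord is 3 beats in 4/4, so 4/3 per bar.
D: each chord is 1 beat in 4/4, so 4 per bar.
Fastest is D at 4 chords/bar.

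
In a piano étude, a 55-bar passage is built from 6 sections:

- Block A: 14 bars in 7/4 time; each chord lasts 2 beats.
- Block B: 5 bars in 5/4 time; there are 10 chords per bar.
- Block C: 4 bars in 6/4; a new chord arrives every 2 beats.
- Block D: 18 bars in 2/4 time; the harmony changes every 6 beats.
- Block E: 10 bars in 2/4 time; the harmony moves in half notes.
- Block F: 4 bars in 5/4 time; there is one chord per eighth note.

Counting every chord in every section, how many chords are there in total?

A: 14 bars × 7 beats = 98 beats; 2 beats/chord → 49 chords.
B: 5 bars × 5 beats = 25 beats; 0.5 beats/chord → 50 chords.
C: 4 bars × 6 beats = 24 beats; 2 beats/chord → 12 chords.
D: 18 bars × 2 beats = 36 beats; 6 beats/chord → 6 chords.
E: 10 bars × 2 beats = 20 beats; 2 beats/chord → 10 chords.
F: 4 bars × 5 beats = 20 beats; 0.5 beats/chord → 40 chords.
Total: 49 + 50 + 12 + 6 + 10 + 40 = 167.

167 chords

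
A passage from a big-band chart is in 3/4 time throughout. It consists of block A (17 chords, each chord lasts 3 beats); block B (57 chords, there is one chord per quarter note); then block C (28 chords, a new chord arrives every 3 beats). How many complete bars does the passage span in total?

64 bars

A: 17 × 3 = 51 beats = 17 bars.
B: 57 × 1 = 57 beats = 19 bars.
C: 28 × 3 = 84 beats = 28 bars.
Total: 17 + 19 + 28 = 64 bars.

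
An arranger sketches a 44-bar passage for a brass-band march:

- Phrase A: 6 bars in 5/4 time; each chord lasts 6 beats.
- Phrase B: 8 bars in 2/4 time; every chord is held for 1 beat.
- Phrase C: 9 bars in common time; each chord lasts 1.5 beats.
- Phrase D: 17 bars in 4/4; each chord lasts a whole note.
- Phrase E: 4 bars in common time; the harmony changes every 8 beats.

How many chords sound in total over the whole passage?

A has 30 beats and chords last 6 each, so 5 chords.
B has 16 beats and chords last 1 each, so 16 chords.
C has 36 beats and chords last 1.5 each, so 24 chords.
D has 68 beats and chords last 4 each, so 17 chords.
E has 16 beats and chords last 8 each, so 2 chords.
Total: 5 + 16 + 24 + 17 + 2 = 64.

64 chords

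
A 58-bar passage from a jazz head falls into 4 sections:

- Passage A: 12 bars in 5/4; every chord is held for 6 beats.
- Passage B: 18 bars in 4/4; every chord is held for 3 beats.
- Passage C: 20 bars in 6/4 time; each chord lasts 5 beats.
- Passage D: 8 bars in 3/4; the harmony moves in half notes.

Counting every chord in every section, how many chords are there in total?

70 chords

A has 60 beats and chords last 6 each, so 10 chords.
B has 72 beats and chords last 3 each, so 24 chords.
C has 120 beats and chords last 5 each, so 24 chords.
D has 24 beats and chords last 2 each, so 12 chords.
Total: 10 + 24 + 24 + 12 = 70.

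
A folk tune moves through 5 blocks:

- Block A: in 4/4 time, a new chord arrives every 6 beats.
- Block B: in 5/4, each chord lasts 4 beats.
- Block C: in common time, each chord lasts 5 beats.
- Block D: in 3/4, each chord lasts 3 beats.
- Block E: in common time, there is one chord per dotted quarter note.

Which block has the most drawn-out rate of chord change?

A: 4/6 = 2/3 chords/bar.
B: 5/4 = 1.25 chords/bar.
C: 4/5 = 0.8 chords/bar.
D: 3/3 = 1 chord/bar.
E: 4/1.5 = 8/3 chords/bar.
Slowest is A at 2/3 chords/bar.

Block A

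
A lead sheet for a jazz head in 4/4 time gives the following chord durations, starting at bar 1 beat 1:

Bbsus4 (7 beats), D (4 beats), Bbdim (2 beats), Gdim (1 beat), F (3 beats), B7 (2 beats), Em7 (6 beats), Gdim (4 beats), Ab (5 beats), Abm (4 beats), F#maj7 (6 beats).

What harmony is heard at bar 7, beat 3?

Beat 3 of bar 7 is beat (7−1)×4 + 3 = 27 overall.
Running totals: Bbsus4 ends at 7, D ends at 11, Bbdim ends at 13, Gdim ends at 14, F ends at 17, B7 ends at 19, Em7 ends at 25, Gdim ends at 29.
Beat 27 falls within Gdim.

Gdim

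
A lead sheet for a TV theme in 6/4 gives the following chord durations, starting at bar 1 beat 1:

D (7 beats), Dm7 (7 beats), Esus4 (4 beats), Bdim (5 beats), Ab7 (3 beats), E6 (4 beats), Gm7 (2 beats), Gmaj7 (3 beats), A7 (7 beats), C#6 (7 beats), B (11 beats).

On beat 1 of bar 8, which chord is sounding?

Beat 1 of bar 8 is beat (8−1)×6 + 1 = 43 overall.
Running totals: D ends at 7, Dm7 ends at 14, Esus4 ends at 18, Bdim ends at 23, Ab7 ends at 26, E6 ends at 30, Gm7 ends at 32, Gmaj7 ends at 35, A7 ends at 42, C#6 ends at 49.
Beat 43 falls within C#6.

C#6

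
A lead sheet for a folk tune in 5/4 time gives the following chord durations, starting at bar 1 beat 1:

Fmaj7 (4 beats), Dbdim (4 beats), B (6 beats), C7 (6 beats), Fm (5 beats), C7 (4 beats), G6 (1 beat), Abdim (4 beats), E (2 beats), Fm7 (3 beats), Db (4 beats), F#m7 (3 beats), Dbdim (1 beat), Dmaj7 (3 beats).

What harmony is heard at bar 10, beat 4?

Beat 4 of bar 10 is beat (10−1)×5 + 4 = 49 overall.
Running totals: Fmaj7 ends at 4, Dbdim ends at 8, B ends at 14, C7 ends at 20, Fm ends at 25, C7 ends at 29, G6 ends at 30, Abdim ends at 34, E ends at 36, Fm7 ends at 39, Db ends at 43, F#m7 ends at 46, Dbdim ends at 47, Dmaj7 ends at 50.
Beat 49 falls within Dmaj7.

Dmaj7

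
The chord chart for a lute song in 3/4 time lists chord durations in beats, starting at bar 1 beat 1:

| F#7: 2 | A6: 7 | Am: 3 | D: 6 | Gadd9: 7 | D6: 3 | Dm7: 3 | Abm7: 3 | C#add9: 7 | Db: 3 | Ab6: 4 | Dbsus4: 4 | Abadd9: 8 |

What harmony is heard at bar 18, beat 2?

Beat 2 of bar 18 is beat (18−1)×3 + 2 = 53 overall.
Running totals: F#7 ends at 2, A6 ends at 9, Am ends at 12, D ends at 18, Gadd9 ends at 25, D6 ends at 28, Dm7 ends at 31, Abm7 ends at 34, C#add9 ends at 41, Db ends at 44, Ab6 ends at 48, Dbsus4 ends at 52, Abadd9 ends at 60.
Beat 53 falls within Abadd9.

Abadd9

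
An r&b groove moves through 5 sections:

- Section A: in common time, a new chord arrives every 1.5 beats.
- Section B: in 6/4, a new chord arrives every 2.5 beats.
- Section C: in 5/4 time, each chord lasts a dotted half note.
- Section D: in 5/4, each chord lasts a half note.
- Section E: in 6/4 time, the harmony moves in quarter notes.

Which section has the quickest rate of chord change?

Section E

A: 4/1.5 = 8/3 chords/bar.
B: 6/2.5 = 2.4 chords/bar.
C: 5/3 = 5/3 chords/bar.
D: 5/2 = 2.5 chords/bar.
E: 6/1 = 6 chords/bar.
Fastest is E at 6 chords/bar.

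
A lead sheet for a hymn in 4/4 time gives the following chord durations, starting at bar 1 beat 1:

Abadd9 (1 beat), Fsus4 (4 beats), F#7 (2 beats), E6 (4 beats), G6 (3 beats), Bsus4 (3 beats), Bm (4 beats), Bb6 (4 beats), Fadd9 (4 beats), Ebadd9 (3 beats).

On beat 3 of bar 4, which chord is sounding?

Bsus4

Beat 3 of bar 4 is beat (4−1)×4 + 3 = 15 overall.
Running totals: Abadd9 ends at 1, Fsus4 ends at 5, F#7 ends at 7, E6 ends at 11, G6 ends at 14, Bsus4 ends at 17.
Beat 15 falls within Bsus4.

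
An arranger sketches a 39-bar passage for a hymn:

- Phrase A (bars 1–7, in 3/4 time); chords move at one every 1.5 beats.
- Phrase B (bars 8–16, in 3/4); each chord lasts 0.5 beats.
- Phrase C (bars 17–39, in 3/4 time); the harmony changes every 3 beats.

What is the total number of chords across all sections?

A has 21 beats and chords last 1.5 each, so 14 chords.
B has 27 beats and chords last 0.5 each, so 54 chords.
C has 69 beats and chords last 3 each, so 23 chords.
Total: 14 + 54 + 23 = 91.

91 chords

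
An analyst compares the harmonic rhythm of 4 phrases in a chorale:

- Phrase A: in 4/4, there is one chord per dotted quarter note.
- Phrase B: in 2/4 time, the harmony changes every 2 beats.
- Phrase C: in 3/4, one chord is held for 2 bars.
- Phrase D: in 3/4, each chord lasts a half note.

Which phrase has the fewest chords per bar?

Phrase C

A: 4/1.5 = 8/3 chords/bar.
B: 2/2 = 1 chord/bar.
C: 3/6 = 0.5 chords/bar.
D: 3/2 = 1.5 chords/bar.
Slowest is C at 0.5 chords/bar.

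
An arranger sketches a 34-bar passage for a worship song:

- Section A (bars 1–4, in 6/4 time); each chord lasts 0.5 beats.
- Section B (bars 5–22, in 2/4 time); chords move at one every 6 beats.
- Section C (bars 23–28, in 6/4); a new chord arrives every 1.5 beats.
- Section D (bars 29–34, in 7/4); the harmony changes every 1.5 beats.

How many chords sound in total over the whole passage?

A: 4·6 = 24 beats, 24/0.5 = 48 chords.
B: 18·2 = 36 beats, 36/6 = 6 chords.
C: 6·6 = 36 beats, 36/1.5 = 24 chords.
D: 6·7 = 42 beats, 42/1.5 = 28 chords.
Total: 48 + 6 + 24 + 28 = 106.

106 chords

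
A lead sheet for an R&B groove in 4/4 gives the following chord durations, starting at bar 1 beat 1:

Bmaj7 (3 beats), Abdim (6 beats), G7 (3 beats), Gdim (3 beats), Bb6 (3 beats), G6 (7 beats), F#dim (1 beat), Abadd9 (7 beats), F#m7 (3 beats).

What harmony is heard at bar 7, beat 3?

Beat 3 of bar 7 is beat (7−1)×4 + 3 = 27 overall.
Running totals: Bmaj7 ends at 3, Abdim ends at 9, G7 ends at 12, Gdim ends at 15, Bb6 ends at 18, G6 ends at 25, F#dim ends at 26, Abadd9 ends at 33.
Beat 27 falls within Abadd9.

Abadd9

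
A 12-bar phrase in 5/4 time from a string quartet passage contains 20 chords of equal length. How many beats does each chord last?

3 beats

12 bars × 5 beats/bar = 60 beats total.
60 beats ÷ 20 chords = 3 beats per chord.
(That is a dotted half note.)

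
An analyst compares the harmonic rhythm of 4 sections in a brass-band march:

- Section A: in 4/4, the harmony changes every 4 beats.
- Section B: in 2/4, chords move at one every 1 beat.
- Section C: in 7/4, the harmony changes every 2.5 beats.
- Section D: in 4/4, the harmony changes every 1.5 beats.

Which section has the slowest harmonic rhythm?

Section A

A: 4 beats/bar ÷ 4 beats/chord = 1 chord/bar.
B: 2 beats/bar ÷ 1 beat/chord = 2 chords/bar.
C: 7 beats/bar ÷ 2.5 beats/chord = 2.8 chords/bar.
D: 4 beats/bar ÷ 1.5 beats/chord = 8/3 chords/bar.
Slowest is A at 1 chords/bar.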